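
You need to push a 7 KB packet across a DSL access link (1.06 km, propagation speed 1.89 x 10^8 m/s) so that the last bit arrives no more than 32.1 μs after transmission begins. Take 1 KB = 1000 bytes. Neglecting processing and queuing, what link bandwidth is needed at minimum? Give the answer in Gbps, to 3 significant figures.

2.11 Gbps

L = 56000 bits.
Propagation delay = 1060 / 189000000 = 5.60847 μs.
Transmission budget = 32.1 − 5.60847 = 26.4915 μs.
R ≥ L / t_tx = 56000 bits / 2.64915e-05 s = 2.11 Gbps.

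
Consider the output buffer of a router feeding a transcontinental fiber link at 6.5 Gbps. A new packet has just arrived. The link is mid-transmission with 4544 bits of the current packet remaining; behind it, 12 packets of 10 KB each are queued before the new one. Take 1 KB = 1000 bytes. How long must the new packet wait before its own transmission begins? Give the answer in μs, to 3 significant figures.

Each queued packet: L/R = 80000/6500000000 = 12.3077 μs.
12 queued → 147.692 μs.
Plus remaining 4544 bits of current packet: 0.699077 μs.
Queuing delay = 148 μs.

148 μs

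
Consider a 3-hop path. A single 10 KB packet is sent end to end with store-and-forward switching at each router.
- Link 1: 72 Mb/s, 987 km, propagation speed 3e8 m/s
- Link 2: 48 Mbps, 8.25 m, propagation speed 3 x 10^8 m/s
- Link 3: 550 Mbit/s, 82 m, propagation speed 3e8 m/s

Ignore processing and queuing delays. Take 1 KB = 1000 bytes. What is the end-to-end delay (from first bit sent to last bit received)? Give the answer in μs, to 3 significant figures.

6210 μs

L = 80000 bits.
Transmission delays (L/R per hop): 1111.11, 1666.67, 145.455 μs; sum = 2923.23 μs.
Propagation delays (d/s per hop): 3290, 0.0275, 0.273333 μs; sum = 3290.3 μs.
End-to-end = 6210 μs.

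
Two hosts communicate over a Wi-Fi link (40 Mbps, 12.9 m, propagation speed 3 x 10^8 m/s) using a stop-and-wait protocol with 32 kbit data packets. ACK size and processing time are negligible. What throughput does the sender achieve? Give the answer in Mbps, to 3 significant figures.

t_tx = L/R = 32000/40000000 = 0.0008 s.
t_prop = 12.9/300000000 = 4.3e-08 s; RTT = 8.6e-08 s.
Cycle = t_tx + RTT = 0.000800086 s.
Throughput = L / cycle = 32000 / 0.000800086 = 40.0 Mbps.

40.0 Mbps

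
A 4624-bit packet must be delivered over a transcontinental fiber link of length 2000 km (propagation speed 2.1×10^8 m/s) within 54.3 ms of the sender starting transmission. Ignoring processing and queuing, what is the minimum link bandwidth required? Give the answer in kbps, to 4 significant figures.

103.3 kbps

Propagation delay = 2000000 / 210000000 = 9.52381 ms.
Transmission budget = 54.3 − 9.52381 = 44.7762 ms.
R ≥ L / t_tx = 4624 bits / 0.0447762 s = 103.3 kbps.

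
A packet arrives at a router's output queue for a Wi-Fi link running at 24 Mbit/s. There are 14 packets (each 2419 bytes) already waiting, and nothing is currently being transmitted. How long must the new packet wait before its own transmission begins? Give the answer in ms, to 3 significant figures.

11.3 ms

Each queued packet: L/R = 19352/24000000 = 0.806333 ms.
14 queued → 11.2887 ms.
Queuing delay = 11.3 ms.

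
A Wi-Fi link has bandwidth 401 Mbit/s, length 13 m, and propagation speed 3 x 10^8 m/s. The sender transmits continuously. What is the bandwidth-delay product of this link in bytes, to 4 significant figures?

2.172 bytes

Propagation delay = 13 / 300000000 = 4.33333e-08 s.
BDP = R × t_prop = 401000000 × 4.33333e-08 = 17.3767 bits.
In bytes: 17.3767/8 = 2.172 bytes.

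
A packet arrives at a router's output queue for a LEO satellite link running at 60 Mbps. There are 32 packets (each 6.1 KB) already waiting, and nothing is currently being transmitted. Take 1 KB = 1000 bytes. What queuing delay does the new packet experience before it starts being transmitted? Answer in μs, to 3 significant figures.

26000 μs

Each queued packet: L/R = 48800/60000000 = 813.333 μs.
32 queued → 26026.7 μs.
Queuing delay = 26000 μs.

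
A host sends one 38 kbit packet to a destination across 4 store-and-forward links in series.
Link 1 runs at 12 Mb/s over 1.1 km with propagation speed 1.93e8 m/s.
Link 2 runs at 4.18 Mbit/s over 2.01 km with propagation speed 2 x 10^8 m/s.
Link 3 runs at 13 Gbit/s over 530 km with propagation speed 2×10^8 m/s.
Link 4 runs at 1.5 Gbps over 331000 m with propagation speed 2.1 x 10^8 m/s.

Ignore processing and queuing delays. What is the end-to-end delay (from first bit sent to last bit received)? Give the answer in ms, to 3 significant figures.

16.5 ms

L = 38000 bits.
Transmission delays (L/R per hop): 3.16667, 9.09091, 0.00292308, 0.0253333 ms; sum = 12.2858 ms.
Propagation delays (d/s per hop): 0.00569948, 0.01005, 2.65, 1.57619 ms; sum = 4.24194 ms.
End-to-end = 16.5 ms.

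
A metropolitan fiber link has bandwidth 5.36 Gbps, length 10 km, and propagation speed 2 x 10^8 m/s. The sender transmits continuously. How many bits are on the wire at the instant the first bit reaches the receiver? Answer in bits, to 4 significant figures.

268000 bits

Propagation delay = 10000 / 200000000 = 5e-05 s.
BDP = R × t_prop = 5360000000 × 5e-05 = 268000 bits.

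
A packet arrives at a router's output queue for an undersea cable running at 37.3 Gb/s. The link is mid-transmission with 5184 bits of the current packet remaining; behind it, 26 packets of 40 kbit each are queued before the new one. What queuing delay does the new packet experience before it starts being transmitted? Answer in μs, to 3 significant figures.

28.0 μs

Each queued packet: L/R = 40000/37300000000 = 1.07239 μs.
26 queued → 27.882 μs.
Plus remaining 5184 bits of current packet: 0.138981 μs.
Queuing delay = 28.0 μs.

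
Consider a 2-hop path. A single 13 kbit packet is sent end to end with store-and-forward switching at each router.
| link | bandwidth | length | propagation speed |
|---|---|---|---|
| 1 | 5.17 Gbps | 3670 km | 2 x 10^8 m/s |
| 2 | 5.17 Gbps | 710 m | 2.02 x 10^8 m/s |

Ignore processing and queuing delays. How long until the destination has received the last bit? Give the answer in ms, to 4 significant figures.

L = 13000 bits.
Transmission delay per hop = L/R = 13000/5170000000 = 0.00251451 ms; 2 hops → 0.00502901 ms.
Propagation delays (d/s per hop): 18.35, 0.00351485 ms; sum = 18.3535 ms.
End-to-end = 18.36 ms.

18.36 ms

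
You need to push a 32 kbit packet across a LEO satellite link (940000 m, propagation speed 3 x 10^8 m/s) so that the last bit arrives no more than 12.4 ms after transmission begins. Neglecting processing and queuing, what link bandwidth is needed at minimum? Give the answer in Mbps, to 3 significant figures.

3.45 Mbps

Propagation delay = 940000 / 300000000 = 3.13333 ms.
Transmission budget = 12.4 − 3.13333 = 9.26667 ms.
R ≥ L / t_tx = 32000 bits / 0.00926667 s = 3.45 Mbps.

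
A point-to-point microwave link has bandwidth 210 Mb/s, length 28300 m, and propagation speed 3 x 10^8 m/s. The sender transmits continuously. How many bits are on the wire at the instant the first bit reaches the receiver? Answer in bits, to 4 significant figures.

19810 bits

Propagation delay = 28300 / 300000000 = 9.43333e-05 s.
BDP = R × t_prop = 210000000 × 9.43333e-05 = 19810 bits.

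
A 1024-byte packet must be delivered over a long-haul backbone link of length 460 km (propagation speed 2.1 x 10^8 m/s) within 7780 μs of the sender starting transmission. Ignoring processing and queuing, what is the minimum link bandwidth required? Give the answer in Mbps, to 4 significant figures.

1.466 Mbps

L = 8192 bits.
Propagation delay = 460000 / 210000000 = 2190.48 μs.
Transmission budget = 7780 − 2190.48 = 5589.52 μs.
R ≥ L / t_tx = 8192 bits / 0.00558952 s = 1.466 Mbps.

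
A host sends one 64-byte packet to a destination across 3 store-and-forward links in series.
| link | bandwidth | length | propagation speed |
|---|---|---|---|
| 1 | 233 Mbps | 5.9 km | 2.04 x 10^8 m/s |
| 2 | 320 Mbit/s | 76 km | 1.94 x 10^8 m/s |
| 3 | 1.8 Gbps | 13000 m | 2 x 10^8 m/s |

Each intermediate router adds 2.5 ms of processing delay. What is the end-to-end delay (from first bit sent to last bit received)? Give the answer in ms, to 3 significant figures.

5.49 ms

L = 64 × 8 = 512 bits.
Transmission delays (L/R per hop): 0.00219742, 0.0016, 0.000284444 ms; sum = 0.00408187 ms.
Propagation delays (d/s per hop): 0.0289216, 0.391753, 0.065 ms; sum = 0.485674 ms.
Processing at 2 router(s): 2 × 2.5 ms = 5 ms.
End-to-end = 5.49 ms.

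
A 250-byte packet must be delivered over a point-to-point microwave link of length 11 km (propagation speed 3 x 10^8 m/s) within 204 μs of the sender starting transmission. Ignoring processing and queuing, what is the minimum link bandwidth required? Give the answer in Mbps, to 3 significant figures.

L = 2000 bits.
Propagation delay = 11000 / 300000000 = 36.6667 μs.
Transmission budget = 204 − 36.6667 = 167.333 μs.
R ≥ L / t_tx = 2000 bits / 0.000167333 s = 12.0 Mbps.

12.0 Mbps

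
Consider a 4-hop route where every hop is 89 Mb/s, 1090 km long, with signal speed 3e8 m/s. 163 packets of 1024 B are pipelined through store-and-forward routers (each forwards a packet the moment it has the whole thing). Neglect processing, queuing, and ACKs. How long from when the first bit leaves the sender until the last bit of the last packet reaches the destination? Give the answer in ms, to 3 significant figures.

Per-hop transmission t_tx = L/R = 8192/89000000 = 0.0920449 ms.
Per-hop propagation t_prop = 1090000/300000000 = 3.63333 ms.
Pipeline fill: first packet needs 4·t_tx to clear all hops; remaining 162 packets each add one t_tx.
Total = (4+163-1)·t_tx + 4·t_prop = 166·0.0920449 + 4·3.63333 = 29.8 ms.

29.8 ms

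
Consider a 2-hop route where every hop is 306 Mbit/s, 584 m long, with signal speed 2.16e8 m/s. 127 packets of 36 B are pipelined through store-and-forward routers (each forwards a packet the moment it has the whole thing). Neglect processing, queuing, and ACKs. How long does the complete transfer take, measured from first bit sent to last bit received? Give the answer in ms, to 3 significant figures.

Per-hop transmission t_tx = L/R = 288/306000000 = 0.000941176 ms.
Per-hop propagation t_prop = 584/216000000 = 0.0027037 ms.
Pipeline fill: first packet needs 2·t_tx to clear all hops; remaining 126 packets each add one t_tx.
Total = (2+127-1)·t_tx + 2·t_prop = 128·0.000941176 + 2·0.0027037 = 0.126 ms.

0.126 ms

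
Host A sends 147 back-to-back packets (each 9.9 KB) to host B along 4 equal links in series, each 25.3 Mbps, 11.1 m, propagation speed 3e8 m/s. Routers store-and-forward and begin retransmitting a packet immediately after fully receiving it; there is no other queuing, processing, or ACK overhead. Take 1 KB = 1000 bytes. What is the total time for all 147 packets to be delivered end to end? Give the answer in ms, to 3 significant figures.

470 ms

Per-hop transmission t_tx = L/R = 79200/25300000 = 3.13043 ms.
Per-hop propagation t_prop = 11.1/300000000 = 3.7e-05 ms.
Pipeline fill: first packet needs 4·t_tx to clear all hops; remaining 146 packets each add one t_tx.
Total = (4+147-1)·t_tx + 4·t_prop = 150·3.13043 + 4·3.7e-05 = 470 ms.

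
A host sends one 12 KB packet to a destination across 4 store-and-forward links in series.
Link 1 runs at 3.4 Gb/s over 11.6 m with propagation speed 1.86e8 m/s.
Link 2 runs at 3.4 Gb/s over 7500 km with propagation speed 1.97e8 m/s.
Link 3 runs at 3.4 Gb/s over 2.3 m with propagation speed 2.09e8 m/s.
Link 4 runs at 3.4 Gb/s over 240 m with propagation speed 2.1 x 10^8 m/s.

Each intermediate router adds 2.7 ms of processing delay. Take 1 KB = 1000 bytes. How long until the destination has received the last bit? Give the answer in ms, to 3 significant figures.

46.3 ms

L = 96000 bits.
Transmission delay per hop = L/R = 96000/3400000000 = 0.0282353 ms; 4 hops → 0.112941 ms.
Propagation delays (d/s per hop): 6.23656e-05, 38.0711, 1.10048e-05, 0.00114286 ms; sum = 38.0723 ms.
Processing at 3 router(s): 3 × 2.7 ms = 8.1 ms.
End-to-end = 46.3 ms.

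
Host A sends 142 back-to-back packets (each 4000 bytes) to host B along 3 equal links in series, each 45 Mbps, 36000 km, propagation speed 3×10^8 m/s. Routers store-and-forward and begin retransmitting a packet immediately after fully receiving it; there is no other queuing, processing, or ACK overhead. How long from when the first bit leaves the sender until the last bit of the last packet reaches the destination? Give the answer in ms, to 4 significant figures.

462.4 ms

Per-hop transmission t_tx = L/R = 32000/45000000 = 0.711111 ms.
Per-hop propagation t_prop = 36000000/300000000 = 120 ms.
Pipeline fill: first packet needs 3·t_tx to clear all hops; remaining 141 packets each add one t_tx.
Total = (3+142-1)·t_tx + 3·t_prop = 144·0.711111 + 3·120 = 462.4 ms.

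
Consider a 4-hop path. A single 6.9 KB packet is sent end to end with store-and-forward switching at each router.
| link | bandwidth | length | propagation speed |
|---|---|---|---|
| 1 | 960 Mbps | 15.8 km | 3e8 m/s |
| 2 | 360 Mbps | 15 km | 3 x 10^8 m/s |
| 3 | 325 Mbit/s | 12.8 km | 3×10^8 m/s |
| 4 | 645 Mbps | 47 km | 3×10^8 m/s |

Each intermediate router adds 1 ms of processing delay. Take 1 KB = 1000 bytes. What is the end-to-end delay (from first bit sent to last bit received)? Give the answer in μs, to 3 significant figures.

L = 55200 bits.
Transmission delays (L/R per hop): 57.5, 153.333, 169.846, 85.5814 μs; sum = 466.261 μs.
Propagation delays (d/s per hop): 52.6667, 50, 42.6667, 156.667 μs; sum = 302 μs.
Processing at 3 router(s): 3 × 1 ms = 3000 μs.
End-to-end = 3770 μs.

3770 μs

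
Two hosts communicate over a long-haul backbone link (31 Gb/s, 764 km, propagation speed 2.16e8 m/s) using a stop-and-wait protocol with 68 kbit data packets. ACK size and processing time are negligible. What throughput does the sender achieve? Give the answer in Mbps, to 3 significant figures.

9.61 Mbps

t_tx = L/R = 68000/31000000000 = 2.19355e-06 s.
t_prop = 764000/216000000 = 0.00353704 s; RTT = 0.00707407 s.
Cycle = t_tx + RTT = 0.00707627 s.
Throughput = L / cycle = 68000 / 0.00707627 = 9.61 Mbps.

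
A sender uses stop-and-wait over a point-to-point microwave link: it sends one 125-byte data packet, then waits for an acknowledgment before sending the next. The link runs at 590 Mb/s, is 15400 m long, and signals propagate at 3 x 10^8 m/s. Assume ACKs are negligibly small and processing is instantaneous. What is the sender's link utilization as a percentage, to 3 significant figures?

1.62 %

t_tx = L/R = 1000/590000000 = 1.69492e-06 s.
t_prop = 15400/300000000 = 5.13333e-05 s; RTT = 0.000102667 s.
Cycle = t_tx + RTT = 0.000104362 s.
Utilization = t_tx / cycle = 1.69492e-06/0.000104362 = 1.62 %.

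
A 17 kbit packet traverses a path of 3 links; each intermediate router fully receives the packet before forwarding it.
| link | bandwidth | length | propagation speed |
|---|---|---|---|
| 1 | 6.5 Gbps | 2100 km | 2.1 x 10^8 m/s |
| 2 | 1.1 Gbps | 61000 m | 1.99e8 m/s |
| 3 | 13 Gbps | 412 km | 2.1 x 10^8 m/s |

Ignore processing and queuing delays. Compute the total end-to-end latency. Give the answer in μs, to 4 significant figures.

12290 μs

L = 17000 bits.
Transmission delays (L/R per hop): 2.61538, 15.4545, 1.30769 μs; sum = 19.3776 μs.
Propagation delays (d/s per hop): 10000, 306.533, 1961.9 μs; sum = 12268.4 μs.
End-to-end = 12290 μs.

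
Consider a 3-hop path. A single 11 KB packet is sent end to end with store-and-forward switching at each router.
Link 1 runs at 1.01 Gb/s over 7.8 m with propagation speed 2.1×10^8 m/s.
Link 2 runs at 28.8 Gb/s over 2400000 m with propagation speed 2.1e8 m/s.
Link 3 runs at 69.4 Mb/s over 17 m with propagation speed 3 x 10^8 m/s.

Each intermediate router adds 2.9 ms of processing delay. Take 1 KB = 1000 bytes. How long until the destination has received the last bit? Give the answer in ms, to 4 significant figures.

L = 88000 bits.
Transmission delays (L/R per hop): 0.0871287, 0.00305556, 1.26801 ms; sum = 1.3582 ms.
Propagation delays (d/s per hop): 3.71429e-05, 11.4286, 5.66667e-05 ms; sum = 11.4287 ms.
Processing at 2 router(s): 2 × 2.9 ms = 5.8 ms.
End-to-end = 18.59 ms.

18.59 ms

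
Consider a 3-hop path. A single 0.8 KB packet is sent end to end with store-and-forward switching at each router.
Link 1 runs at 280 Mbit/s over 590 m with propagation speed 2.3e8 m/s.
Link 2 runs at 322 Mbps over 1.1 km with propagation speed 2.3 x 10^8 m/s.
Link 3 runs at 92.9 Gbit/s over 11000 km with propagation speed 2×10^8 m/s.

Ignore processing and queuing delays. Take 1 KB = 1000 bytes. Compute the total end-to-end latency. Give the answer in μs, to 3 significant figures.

55100 μs

L = 6400 bits.
Transmission delays (L/R per hop): 22.8571, 19.8758, 0.0688913 μs; sum = 42.8018 μs.
Propagation delays (d/s per hop): 2.56522, 4.78261, 55000 μs; sum = 55007.3 μs.
End-to-end = 55100 μs.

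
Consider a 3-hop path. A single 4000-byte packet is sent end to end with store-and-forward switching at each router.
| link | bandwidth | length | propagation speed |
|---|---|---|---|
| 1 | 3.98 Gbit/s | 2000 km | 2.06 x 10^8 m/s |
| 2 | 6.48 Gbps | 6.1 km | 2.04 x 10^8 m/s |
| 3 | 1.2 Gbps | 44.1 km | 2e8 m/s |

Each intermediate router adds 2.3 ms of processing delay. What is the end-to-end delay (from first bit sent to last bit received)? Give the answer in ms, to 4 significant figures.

L = 4000 × 8 = 32000 bits.
Transmission delays (L/R per hop): 0.0080402, 0.00493827, 0.0266667 ms; sum = 0.0396451 ms.
Propagation delays (d/s per hop): 9.70874, 0.029902, 0.2205 ms; sum = 9.95914 ms.
Processing at 2 router(s): 2 × 2.3 ms = 4.6 ms.
End-to-end = 14.60 ms.

14.60 ms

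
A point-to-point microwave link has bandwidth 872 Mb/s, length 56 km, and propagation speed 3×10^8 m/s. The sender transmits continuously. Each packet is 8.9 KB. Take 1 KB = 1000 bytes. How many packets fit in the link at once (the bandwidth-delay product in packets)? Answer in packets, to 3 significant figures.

2.29 packets

Propagation delay = 56000 / 300000000 = 0.000186667 s.
BDP = R × t_prop = 872000000 × 0.000186667 = 162773 bits.
In packets of 71200 bits: 2.29 packets.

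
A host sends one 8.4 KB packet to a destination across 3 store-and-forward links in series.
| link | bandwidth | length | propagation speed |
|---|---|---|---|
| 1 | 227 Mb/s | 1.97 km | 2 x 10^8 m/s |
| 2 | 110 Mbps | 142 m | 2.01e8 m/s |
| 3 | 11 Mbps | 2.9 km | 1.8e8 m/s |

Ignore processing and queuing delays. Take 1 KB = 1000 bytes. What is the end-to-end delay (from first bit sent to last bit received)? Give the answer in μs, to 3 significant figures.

7040 μs

L = 67200 bits.
Transmission delays (L/R per hop): 296.035, 610.909, 6109.09 μs; sum = 7016.04 μs.
Propagation delays (d/s per hop): 9.85, 0.706468, 16.1111 μs; sum = 26.6676 μs.
End-to-end = 7040 μs.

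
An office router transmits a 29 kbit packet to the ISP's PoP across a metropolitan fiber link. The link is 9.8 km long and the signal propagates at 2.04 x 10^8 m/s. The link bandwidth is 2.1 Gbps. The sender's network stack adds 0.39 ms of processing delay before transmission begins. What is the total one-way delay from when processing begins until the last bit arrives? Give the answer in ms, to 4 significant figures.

L = 29000 bits.
Transmission delay = L/R = 29000 / 2100000000 = 0.0138095 ms.
Propagation delay = d/s = 9800 m / 204000000 m/s = 0.0480392 ms.
Plus processing delay 0.39 ms = 0.39 ms.
Total = 0.4518 ms.

0.4518 ms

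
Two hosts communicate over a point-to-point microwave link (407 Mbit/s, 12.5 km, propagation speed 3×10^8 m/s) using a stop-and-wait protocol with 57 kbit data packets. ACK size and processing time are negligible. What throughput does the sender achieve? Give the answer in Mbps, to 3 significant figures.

t_tx = L/R = 57000/407000000 = 0.000140049 s.
t_prop = 12500/300000000 = 4.16667e-05 s; RTT = 8.33333e-05 s.
Cycle = t_tx + RTT = 0.000223382 s.
Throughput = L / cycle = 57000 / 0.000223382 = 255 Mbps.

255 Mbps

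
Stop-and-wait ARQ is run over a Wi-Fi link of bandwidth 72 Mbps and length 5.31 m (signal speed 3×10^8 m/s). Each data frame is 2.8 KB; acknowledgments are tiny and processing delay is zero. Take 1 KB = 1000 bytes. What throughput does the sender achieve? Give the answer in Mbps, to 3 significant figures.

72.0 Mbps

t_tx = L/R = 22400/72000000 = 0.000311111 s.
t_prop = 5.31/300000000 = 1.77e-08 s; RTT = 3.54e-08 s.
Cycle = t_tx + RTT = 0.000311147 s.
Throughput = L / cycle = 22400 / 0.000311147 = 72.0 Mbps.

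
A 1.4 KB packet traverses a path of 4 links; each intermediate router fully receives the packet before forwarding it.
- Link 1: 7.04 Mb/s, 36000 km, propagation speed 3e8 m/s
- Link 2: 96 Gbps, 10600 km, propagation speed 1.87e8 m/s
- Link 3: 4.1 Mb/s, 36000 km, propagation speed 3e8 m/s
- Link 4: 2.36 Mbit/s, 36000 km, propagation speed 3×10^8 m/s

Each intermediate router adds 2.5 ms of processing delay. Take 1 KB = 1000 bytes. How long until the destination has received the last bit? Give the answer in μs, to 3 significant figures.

L = 11200 bits.
Transmission delays (L/R per hop): 1590.91, 0.116667, 2731.71, 4745.76 μs; sum = 9068.5 μs.
Propagation delays (d/s per hop): 120000, 56684.5, 120000, 120000 μs; sum = 416684 μs.
Processing at 3 router(s): 3 × 2.5 ms = 7500 μs.
End-to-end = 433000 μs.

433000 μs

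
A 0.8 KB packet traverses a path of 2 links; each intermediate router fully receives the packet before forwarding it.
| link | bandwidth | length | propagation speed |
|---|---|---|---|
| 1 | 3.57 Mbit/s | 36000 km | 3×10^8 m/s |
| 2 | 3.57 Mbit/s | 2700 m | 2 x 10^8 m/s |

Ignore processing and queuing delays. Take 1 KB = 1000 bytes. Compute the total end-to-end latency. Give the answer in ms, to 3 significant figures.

L = 6400 bits.
Transmission delay per hop = L/R = 6400/3570000 = 1.79272 ms; 2 hops → 3.58543 ms.
Propagation delays (d/s per hop): 120, 0.0135 ms; sum = 120.014 ms.
End-to-end = 124 ms.

124 ms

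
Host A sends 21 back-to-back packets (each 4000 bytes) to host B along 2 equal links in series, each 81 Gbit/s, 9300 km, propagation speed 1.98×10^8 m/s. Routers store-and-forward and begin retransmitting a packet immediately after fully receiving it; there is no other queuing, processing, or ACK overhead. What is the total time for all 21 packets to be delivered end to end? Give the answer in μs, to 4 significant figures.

93950 μs

Per-hop transmission t_tx = L/R = 32000/81000000000 = 0.395062 μs.
Per-hop propagation t_prop = 9300000/198000000 = 46969.7 μs.
Pipeline fill: first packet needs 2·t_tx to clear all hops; remaining 20 packets each add one t_tx.
Total = (2+21-1)·t_tx + 2·t_prop = 22·0.395062 + 2·46969.7 = 93950 μs.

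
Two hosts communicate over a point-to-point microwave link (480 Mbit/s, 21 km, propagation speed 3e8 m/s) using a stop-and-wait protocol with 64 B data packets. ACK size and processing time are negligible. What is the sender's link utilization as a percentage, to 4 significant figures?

t_tx = L/R = 512/480000000 = 1.06667e-06 s.
t_prop = 21000/300000000 = 7e-05 s; RTT = 0.00014 s.
Cycle = t_tx + RTT = 0.000141067 s.
Utilization = t_tx / cycle = 1.06667e-06/0.000141067 = 0.7561 %.

0.7561 %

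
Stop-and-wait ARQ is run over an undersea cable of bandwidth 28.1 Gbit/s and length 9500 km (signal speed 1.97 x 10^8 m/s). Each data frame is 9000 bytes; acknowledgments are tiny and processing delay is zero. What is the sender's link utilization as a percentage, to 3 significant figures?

0.00266 %

t_tx = L/R = 72000/28100000000 = 2.56228e-06 s.
t_prop = 9500000/197000000 = 0.0482234 s; RTT = 0.0964467 s.
Cycle = t_tx + RTT = 0.0964493 s.
Utilization = t_tx / cycle = 2.56228e-06/0.0964493 = 0.00266 %.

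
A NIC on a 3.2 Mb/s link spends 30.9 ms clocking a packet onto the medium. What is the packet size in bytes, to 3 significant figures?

12400 bytes

L = R × t_tx = 3200000 b/s × 0.0309 s = 98880 bits.
In bytes: 98880 / 8 = 12400 bytes.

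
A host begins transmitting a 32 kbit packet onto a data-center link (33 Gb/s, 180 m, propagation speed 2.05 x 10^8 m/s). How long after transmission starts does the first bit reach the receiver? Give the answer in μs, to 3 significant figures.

0.878 μs

First bit experiences only propagation delay: d/s = 180/2.05e+08 = 0.878 μs.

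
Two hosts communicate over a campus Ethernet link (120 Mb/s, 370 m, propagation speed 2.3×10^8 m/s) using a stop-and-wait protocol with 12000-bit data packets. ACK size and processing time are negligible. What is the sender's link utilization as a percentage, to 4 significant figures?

t_tx = L/R = 12000/120000000 = 0.0001 s.
t_prop = 370/2.3e+08 = 1.6087e-06 s; RTT = 3.21739e-06 s.
Cycle = t_tx + RTT = 0.000103217 s.
Utilization = t_tx / cycle = 0.0001/0.000103217 = 96.88 %.

96.88 %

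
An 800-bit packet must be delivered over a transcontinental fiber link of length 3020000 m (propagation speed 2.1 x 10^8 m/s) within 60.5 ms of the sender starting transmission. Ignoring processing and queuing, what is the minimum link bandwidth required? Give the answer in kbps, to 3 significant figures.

17.3 kbps

Propagation delay = 3020000 / 210000000 = 14.381 ms.
Transmission budget = 60.5 − 14.381 = 46.119 ms.
R ≥ L / t_tx = 800 bits / 0.046119 s = 17.3 kbps.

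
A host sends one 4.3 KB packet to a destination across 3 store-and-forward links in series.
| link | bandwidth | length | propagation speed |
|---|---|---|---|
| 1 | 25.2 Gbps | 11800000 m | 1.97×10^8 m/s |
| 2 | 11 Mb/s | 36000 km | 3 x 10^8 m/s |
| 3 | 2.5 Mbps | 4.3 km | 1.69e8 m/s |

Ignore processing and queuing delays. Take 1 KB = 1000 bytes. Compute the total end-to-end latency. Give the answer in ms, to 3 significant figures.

L = 34400 bits.
Transmission delays (L/R per hop): 0.00136508, 3.12727, 13.76 ms; sum = 16.8886 ms.
Propagation delays (d/s per hop): 59.8985, 120, 0.0254438 ms; sum = 179.924 ms.
End-to-end = 197 ms.

197 ms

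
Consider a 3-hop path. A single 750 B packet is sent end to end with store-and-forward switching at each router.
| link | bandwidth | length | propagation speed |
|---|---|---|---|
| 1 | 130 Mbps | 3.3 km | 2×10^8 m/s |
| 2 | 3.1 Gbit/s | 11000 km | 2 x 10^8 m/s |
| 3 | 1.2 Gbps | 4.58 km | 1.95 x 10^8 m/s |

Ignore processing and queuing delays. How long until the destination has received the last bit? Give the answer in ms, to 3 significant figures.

55.1 ms

L = 750 × 8 = 6000 bits.
Transmission delays (L/R per hop): 0.0461538, 0.00193548, 0.005 ms; sum = 0.0530893 ms.
Propagation delays (d/s per hop): 0.0165, 55, 0.0234872 ms; sum = 55.04 ms.
End-to-end = 55.1 ms.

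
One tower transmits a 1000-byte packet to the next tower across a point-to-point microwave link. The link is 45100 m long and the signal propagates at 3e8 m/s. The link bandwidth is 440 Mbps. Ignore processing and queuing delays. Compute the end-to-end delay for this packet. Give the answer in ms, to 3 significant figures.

L = 1000 × 8 = 8000 bits.
Transmission delay = L/R = 8000 / 440000000 = 0.0181818 ms.
Propagation delay = d/s = 45100 m / 300000000 m/s = 0.150333 ms.
Total = 0.169 ms.

0.169 ms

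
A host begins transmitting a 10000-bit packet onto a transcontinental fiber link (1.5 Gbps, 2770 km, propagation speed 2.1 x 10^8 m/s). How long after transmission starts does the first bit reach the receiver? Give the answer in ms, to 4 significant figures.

First bit experiences only propagation delay: d/s = 2770000/210000000 = 13.19 ms.

13.19 ms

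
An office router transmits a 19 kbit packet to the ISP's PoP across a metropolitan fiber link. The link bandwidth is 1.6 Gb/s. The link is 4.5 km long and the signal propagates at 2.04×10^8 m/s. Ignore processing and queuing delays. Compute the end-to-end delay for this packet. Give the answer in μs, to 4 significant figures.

33.93 μs

L = 19000 bits.
Transmission delay = L/R = 19000 / 1600000000 = 11.875 μs.
Propagation delay = d/s = 4500 m / 204000000 m/s = 22.0588 μs.
Total = 33.93 μs.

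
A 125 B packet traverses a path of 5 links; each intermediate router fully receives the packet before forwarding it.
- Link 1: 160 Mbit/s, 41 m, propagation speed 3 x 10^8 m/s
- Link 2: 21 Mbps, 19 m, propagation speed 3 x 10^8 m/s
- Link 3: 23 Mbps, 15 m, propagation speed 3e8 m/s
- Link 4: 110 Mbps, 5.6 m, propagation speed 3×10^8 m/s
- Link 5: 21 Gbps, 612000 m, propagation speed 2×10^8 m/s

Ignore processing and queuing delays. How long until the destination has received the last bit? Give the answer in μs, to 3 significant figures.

L = 125 × 8 = 1000 bits.
Transmission delays (L/R per hop): 6.25, 47.619, 43.4783, 9.09091, 0.047619 μs; sum = 106.486 μs.
Propagation delays (d/s per hop): 0.136667, 0.0633333, 0.05, 0.0186667, 3060 μs; sum = 3060.27 μs.
End-to-end = 3170 μs.

3170 μs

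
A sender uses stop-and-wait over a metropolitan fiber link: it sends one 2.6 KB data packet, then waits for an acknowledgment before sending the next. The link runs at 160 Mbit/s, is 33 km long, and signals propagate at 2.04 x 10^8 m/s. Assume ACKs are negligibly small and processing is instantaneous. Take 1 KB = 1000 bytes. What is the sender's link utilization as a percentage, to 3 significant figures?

28.7 %

t_tx = L/R = 20800/160000000 = 0.00013 s.
t_prop = 33000/204000000 = 0.000161765 s; RTT = 0.000323529 s.
Cycle = t_tx + RTT = 0.000453529 s.
Utilization = t_tx / cycle = 0.00013/0.000453529 = 28.7 %.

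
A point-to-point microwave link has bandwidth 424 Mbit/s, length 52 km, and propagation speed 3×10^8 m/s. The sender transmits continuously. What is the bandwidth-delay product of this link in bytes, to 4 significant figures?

Propagation delay = 52000 / 300000000 = 0.000173333 s.
BDP = R × t_prop = 424000000 × 0.000173333 = 73493.3 bits.
In bytes: 73493.3/8 = 9187 bytes.

9187 bytes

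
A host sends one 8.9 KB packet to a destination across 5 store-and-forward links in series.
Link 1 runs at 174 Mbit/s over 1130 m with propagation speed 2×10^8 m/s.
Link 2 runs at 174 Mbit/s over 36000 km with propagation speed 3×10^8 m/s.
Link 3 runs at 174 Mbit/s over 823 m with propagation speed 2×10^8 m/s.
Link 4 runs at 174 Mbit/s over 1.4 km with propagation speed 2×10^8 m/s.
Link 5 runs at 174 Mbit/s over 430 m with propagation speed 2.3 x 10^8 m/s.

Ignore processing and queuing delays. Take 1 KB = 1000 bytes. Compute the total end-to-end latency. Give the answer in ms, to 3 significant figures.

122 ms

L = 71200 bits.
Transmission delay per hop = L/R = 71200/174000000 = 0.409195 ms; 5 hops → 2.04598 ms.
Propagation delays (d/s per hop): 0.00565, 120, 0.004115, 0.007, 0.00186957 ms; sum = 120.019 ms.
End-to-end = 122 ms.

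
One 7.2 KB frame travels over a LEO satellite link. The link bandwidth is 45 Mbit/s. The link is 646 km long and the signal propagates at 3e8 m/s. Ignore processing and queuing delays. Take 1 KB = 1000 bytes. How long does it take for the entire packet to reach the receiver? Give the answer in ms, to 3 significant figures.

L = 57600 bits.
Transmission delay = L/R = 57600 / 45000000 = 1.28 ms.
Propagation delay = d/s = 646000 m / 300000000 m/s = 2.15333 ms.
Total = 3.43 ms.

3.43 ms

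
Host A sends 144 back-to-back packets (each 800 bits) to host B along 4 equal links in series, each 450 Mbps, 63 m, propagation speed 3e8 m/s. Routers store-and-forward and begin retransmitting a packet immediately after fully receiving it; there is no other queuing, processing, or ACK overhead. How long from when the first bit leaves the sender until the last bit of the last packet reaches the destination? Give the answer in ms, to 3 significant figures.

0.262 ms

Per-hop transmission t_tx = L/R = 800/450000000 = 0.00177778 ms.
Per-hop propagation t_prop = 63/300000000 = 0.00021 ms.
Pipeline fill: first packet needs 4·t_tx to clear all hops; remaining 143 packets each add one t_tx.
Total = (4+144-1)·t_tx + 4·t_prop = 147·0.00177778 + 4·0.00021 = 0.262 ms.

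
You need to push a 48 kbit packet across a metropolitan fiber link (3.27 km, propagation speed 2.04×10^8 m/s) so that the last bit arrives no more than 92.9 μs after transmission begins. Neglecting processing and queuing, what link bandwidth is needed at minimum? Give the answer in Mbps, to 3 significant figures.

Propagation delay = 3270 / 204000000 = 16.0294 μs.
Transmission budget = 92.9 − 16.0294 = 76.8706 μs.
R ≥ L / t_tx = 48000 bits / 7.68706e-05 s = 624 Mbps.

624 Mbps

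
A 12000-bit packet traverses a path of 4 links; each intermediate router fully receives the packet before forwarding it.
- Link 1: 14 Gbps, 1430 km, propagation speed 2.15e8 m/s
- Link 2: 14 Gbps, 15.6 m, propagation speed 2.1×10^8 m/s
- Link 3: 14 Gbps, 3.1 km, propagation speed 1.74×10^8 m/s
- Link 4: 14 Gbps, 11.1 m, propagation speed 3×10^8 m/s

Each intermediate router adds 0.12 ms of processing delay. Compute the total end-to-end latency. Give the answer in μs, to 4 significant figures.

7033 μs

Transmission delay per hop = L/R = 12000/14000000000 = 0.857143 μs; 4 hops → 3.42857 μs.
Propagation delays (d/s per hop): 6651.16, 0.0742857, 17.8161, 0.037 μs; sum = 6669.09 μs.
Processing at 3 router(s): 3 × 0.12 ms = 360 μs.
End-to-end = 7033 μs.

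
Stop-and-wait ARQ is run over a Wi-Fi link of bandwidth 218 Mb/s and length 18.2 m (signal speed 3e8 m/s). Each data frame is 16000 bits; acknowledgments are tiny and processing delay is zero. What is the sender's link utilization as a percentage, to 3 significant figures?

99.8 %

t_tx = L/R = 16000/218000000 = 7.33945e-05 s.
t_prop = 18.2/300000000 = 6.06667e-08 s; RTT = 1.21333e-07 s.
Cycle = t_tx + RTT = 7.35158e-05 s.
Utilization = t_tx / cycle = 7.33945e-05/7.35158e-05 = 99.8 %.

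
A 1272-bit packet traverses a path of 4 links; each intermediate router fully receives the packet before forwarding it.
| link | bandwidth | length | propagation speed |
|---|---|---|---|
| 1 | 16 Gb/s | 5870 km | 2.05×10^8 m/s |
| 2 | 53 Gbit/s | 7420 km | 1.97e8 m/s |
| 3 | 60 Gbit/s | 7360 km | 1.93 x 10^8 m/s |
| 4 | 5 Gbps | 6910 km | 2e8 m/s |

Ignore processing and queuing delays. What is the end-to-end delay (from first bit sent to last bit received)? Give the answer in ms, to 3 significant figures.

Transmission delays (L/R per hop): 7.95e-05, 2.4e-05, 2.12e-05, 0.0002544 ms; sum = 0.0003791 ms.
Propagation delays (d/s per hop): 28.6341, 37.665, 38.1347, 34.55 ms; sum = 138.984 ms.
End-to-end = 139 ms.

139 ms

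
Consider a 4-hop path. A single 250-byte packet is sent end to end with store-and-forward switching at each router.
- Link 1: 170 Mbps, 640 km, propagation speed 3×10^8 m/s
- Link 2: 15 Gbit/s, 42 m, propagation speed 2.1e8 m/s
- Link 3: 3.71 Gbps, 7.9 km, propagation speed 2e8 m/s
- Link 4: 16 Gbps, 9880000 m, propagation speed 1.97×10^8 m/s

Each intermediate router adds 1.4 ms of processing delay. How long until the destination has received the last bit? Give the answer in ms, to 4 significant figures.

56.54 ms

L = 250 × 8 = 2000 bits.
Transmission delays (L/R per hop): 0.0117647, 0.000133333, 0.000539084, 0.000125 ms; sum = 0.0125621 ms.
Propagation delays (d/s per hop): 2.13333, 0.0002, 0.0395, 50.1523 ms; sum = 52.3253 ms.
Processing at 3 router(s): 3 × 1.4 ms = 4.2 ms.
End-to-end = 56.54 ms.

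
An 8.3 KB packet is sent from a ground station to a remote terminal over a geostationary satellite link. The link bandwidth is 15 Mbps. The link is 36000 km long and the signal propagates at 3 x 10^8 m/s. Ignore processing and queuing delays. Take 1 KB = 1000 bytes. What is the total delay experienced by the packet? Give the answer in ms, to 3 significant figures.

124 ms

L = 66400 bits.
Transmission delay = L/R = 66400 / 15000000 = 4.42667 ms.
Propagation delay = d/s = 36000000 m / 300000000 m/s = 120 ms.
Total = 124 ms.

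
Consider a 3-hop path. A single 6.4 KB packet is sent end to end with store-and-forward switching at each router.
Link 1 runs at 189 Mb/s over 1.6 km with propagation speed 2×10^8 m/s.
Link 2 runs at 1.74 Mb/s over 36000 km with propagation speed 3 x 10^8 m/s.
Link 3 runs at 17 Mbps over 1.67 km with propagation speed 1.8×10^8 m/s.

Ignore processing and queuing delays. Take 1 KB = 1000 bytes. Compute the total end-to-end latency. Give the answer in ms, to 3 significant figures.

153 ms

L = 51200 bits.
Transmission delays (L/R per hop): 0.270899, 29.4253, 3.01176 ms; sum = 32.708 ms.
Propagation delays (d/s per hop): 0.008, 120, 0.00927778 ms; sum = 120.017 ms.
End-to-end = 153 ms.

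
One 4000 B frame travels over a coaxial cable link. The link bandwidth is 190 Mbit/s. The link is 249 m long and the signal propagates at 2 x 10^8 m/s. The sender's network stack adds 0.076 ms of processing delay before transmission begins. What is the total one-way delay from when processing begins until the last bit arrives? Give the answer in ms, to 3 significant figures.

L = 4000 × 8 = 32000 bits.
Transmission delay = L/R = 32000 / 190000000 = 0.168421 ms.
Propagation delay = d/s = 249 m / 200000000 m/s = 0.001245 ms.
Plus processing delay 0.076 ms = 0.076 ms.
Total = 0.246 ms.

0.246 ms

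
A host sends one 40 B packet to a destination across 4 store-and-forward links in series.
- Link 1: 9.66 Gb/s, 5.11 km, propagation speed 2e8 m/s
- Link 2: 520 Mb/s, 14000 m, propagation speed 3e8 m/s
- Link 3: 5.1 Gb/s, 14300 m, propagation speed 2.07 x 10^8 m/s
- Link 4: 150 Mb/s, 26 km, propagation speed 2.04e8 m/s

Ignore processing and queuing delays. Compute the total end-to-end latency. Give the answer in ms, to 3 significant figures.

0.272 ms

L = 40 × 8 = 320 bits.
Transmission delays (L/R per hop): 3.31263e-05, 0.000615385, 6.27451e-05, 0.00213333 ms; sum = 0.00284459 ms.
Propagation delays (d/s per hop): 0.02555, 0.0466667, 0.0690821, 0.127451 ms; sum = 0.26875 ms.
End-to-end = 0.272 ms.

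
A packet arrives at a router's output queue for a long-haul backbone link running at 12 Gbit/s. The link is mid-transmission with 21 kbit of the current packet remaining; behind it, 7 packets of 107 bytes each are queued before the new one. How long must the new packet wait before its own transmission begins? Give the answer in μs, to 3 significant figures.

Each queued packet: L/R = 856/12000000000 = 0.0713333 μs.
7 queued → 0.499333 μs.
Plus remaining 21000 bits of current packet: 1.75 μs.
Queuing delay = 2.25 μs.

2.25 μs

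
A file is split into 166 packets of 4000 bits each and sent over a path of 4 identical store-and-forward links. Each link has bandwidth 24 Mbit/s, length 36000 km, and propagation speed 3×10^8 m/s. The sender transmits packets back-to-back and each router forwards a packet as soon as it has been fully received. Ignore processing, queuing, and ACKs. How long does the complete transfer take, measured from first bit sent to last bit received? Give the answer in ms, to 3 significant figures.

508 ms

Per-hop transmission t_tx = L/R = 4000/24000000 = 0.166667 ms.
Per-hop propagation t_prop = 36000000/300000000 = 120 ms.
Pipeline fill: first packet needs 4·t_tx to clear all hops; remaining 165 packets each add one t_tx.
Total = (4+166-1)·t_tx + 4·t_prop = 169·0.166667 + 4·120 = 508 ms.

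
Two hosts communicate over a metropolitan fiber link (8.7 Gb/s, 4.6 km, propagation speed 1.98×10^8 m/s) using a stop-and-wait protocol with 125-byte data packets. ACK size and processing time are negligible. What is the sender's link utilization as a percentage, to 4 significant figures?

0.2468 %

t_tx = L/R = 1000/8700000000 = 1.14943e-07 s.
t_prop = 4600/198000000 = 2.32323e-05 s; RTT = 4.64646e-05 s.
Cycle = t_tx + RTT = 4.65796e-05 s.
Utilization = t_tx / cycle = 1.14943e-07/4.65796e-05 = 0.2468 %.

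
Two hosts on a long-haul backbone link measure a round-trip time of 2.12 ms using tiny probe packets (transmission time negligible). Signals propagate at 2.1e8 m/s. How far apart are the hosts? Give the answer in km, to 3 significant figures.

223 km

One-way propagation = RTT/2 = 1.06 ms.
d = s × t = 210000000 × 0.00106 = 223 km.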